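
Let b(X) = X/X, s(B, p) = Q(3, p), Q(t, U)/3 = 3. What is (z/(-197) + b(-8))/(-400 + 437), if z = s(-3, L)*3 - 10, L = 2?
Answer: 180/7289 ≈ 0.024695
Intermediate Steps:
Q(t, U) = 9 (Q(t, U) = 3*3 = 9)
s(B, p) = 9
z = 17 (z = 9*3 - 10 = 27 - 10 = 17)
b(X) = 1
(z/(-197) + b(-8))/(-400 + 437) = (17/(-197) + 1)/(-400 + 437) = (17*(-1/197) + 1)/37 = (-17/197 + 1)*(1/37) = (180/197)*(1/37) = 180/7289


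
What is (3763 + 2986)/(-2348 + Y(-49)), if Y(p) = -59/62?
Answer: -418438/145635 ≈ -2.8732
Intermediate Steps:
Y(p) = -59/62 (Y(p) = -59*1/62 = -59/62)
(3763 + 2986)/(-2348 + Y(-49)) = (3763 + 2986)/(-2348 - 59/62) = 6749/(-145635/62) = 6749*(-62/145635) = -418438/145635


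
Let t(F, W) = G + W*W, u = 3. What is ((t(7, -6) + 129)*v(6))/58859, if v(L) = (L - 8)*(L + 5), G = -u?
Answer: -3564/58859 ≈ -0.060551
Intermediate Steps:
G = -3 (G = -1*3 = -3)
v(L) = (-8 + L)*(5 + L)
t(F, W) = -3 + W² (t(F, W) = -3 + W*W = -3 + W²)
((t(7, -6) + 129)*v(6))/58859 = (((-3 + (-6)²) + 129)*(-40 + 6² - 3*6))/58859 = (((-3 + 36) + 129)*(-40 + 36 - 18))*(1/58859) = ((33 + 129)*(-22))*(1/58859) = (162*(-22))*(1/58859) = -3564*1/58859 = -3564/58859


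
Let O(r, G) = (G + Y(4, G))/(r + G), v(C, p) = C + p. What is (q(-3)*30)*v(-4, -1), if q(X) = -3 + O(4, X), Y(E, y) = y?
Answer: 1350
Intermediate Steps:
O(r, G) = 2*G/(G + r) (O(r, G) = (G + G)/(r + G) = (2*G)/(G + r) = 2*G/(G + r))
q(X) = -3 + 2*X/(4 + X) (q(X) = -3 + 2*X/(X + 4) = -3 + 2*X/(4 + X))
(q(-3)*30)*v(-4, -1) = (((-12 - 1*(-3))/(4 - 3))*30)*(-4 - 1) = (((-12 + 3)/1)*30)*(-5) = ((1*(-9))*30)*(-5) = -9*30*(-5) = -270*(-5) = 1350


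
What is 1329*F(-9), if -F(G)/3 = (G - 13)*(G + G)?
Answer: -1578852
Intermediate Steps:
F(G) = -6*G*(-13 + G) (F(G) = -3*(G - 13)*(G + G) = -3*(-13 + G)*2*G = -6*G*(-13 + G))
1329*F(-9) = 1329*(6*(-9)*(13 - 1*(-9))) = 1329*(6*(-9)*(13 + 9)) = 1329*(6*(-9)*22) = 1329*(-1188) = -1578852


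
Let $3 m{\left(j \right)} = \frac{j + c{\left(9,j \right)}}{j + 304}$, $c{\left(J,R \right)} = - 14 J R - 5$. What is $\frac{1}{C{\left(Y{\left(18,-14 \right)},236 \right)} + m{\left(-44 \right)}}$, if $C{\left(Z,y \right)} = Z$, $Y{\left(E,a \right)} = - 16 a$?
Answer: $\frac{156}{36043} \approx 0.0043282$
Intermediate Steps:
$c{\left(J,R \right)} = -5 - 14 J R$ ($c{\left(J,R \right)} = - 14 J R - 5 = -5 - 14 J R$)
$m{\left(j \right)} = \frac{-5 - 125 j}{3 \left(304 + j\right)}$ ($m{\left(j \right)} = \frac{\left(j - \left(5 + 126 j\right)\right) \frac{1}{j + 304}}{3} = \frac{\left(j - \left(5 + 126 j\right)\right) \frac{1}{304 + j}}{3} = \frac{\left(-5 - 125 j\right) \frac{1}{304 + j}}{3} = \frac{\frac{1}{304 + j} \left(-5 - 125 j\right)}{3} = \frac{-5 - 125 j}{3 \left(304 + j\right)}$)
$\frac{1}{C{\left(Y{\left(18,-14 \right)},236 \right)} + m{\left(-44 \right)}} = \frac{1}{\left(-16\right) \left(-14\right) + \frac{5 \left(-1 - -1100\right)}{3 \left(304 - 44\right)}} = \frac{1}{224 + \frac{5 \left(-1 + 1100\right)}{3 \cdot 260}} = \frac{1}{224 + \frac{5}{3} \cdot \frac{1}{260} \cdot 1099} = \frac{1}{224 + \frac{1099}{156}} = \frac{1}{\frac{36043}{156}} = \frac{156}{36043}$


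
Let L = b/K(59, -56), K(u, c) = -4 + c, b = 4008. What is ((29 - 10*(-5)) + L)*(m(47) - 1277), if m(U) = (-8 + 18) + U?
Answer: -14884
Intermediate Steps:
m(U) = 10 + U
L = -334/5 (L = 4008/(-4 - 56) = 4008/(-60) = 4008*(-1/60) = -334/5 ≈ -66.800)
((29 - 10*(-5)) + L)*(m(47) - 1277) = ((29 - 10*(-5)) - 334/5)*((10 + 47) - 1277) = ((29 + 50) - 334/5)*(57 - 1277) = (79 - 334/5)*(-1220) = (61/5)*(-1220) = -14884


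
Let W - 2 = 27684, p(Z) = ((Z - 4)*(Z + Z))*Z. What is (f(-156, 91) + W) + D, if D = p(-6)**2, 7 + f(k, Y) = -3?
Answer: 546076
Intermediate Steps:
p(Z) = 2*Z**2*(-4 + Z) (p(Z) = ((-4 + Z)*(2*Z))*Z = (2*Z*(-4 + Z))*Z = 2*Z**2*(-4 + Z))
f(k, Y) = -10 (f(k, Y) = -7 - 3 = -10)
D = 518400 (D = (2*(-6)**2*(-4 - 6))**2 = (2*36*(-10))**2 = (-720)**2 = 518400)
W = 27686 (W = 2 + 27684 = 27686)
(f(-156, 91) + W) + D = (-10 + 27686) + 518400 = 27676 + 518400 = 546076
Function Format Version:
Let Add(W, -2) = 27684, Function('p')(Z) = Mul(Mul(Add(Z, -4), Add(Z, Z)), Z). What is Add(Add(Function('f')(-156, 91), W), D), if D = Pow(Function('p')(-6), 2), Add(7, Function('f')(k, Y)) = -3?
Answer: 546076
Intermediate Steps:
Function('p')(Z) = Mul(2, Pow(Z, 2), Add(-4, Z)) (Function('p')(Z) = Mul(Mul(Add(-4, Z), Mul(2, Z)), Z) = Mul(Mul(2, Z, Add(-4, Z)), Z) = Mul(2, Pow(Z, 2), Add(-4, Z)))
Function('f')(k, Y) = -10 (Function('f')(k, Y) = Add(-7, -3) = -10)
D = 518400 (D = Pow(Mul(2, Pow(-6, 2), Add(-4, -6)), 2) = Pow(Mul(2, 36, -10), 2) = Pow(-720, 2) = 518400)
W = 27686 (W = Add(2, 27684) = 27686)
Add(Add(Function('f')(-156, 91), W), D) = Add(Add(-10, 27686), 518400) = Add(27676, 518400) = 546076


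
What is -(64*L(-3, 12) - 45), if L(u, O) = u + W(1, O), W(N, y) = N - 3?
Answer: 365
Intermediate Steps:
W(N, y) = -3 + N
L(u, O) = -2 + u (L(u, O) = u + (-3 + 1) = u - 2 = -2 + u)
-(64*L(-3, 12) - 45) = -(64*(-2 - 3) - 45) = -(64*(-5) - 45) = -(-320 - 45) = -1*(-365) = 365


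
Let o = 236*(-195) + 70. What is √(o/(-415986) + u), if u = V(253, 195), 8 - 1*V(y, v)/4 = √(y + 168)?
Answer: √(1389133456743 - 173044352196*√421)/207993 ≈ 7.0684*I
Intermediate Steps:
V(y, v) = 32 - 4*√(168 + y) (V(y, v) = 32 - 4*√(y + 168) = 32 - 4*√(168 + y))
o = -45950 (o = -46020 + 70 = -45950)
u = 32 - 4*√421 (u = 32 - 4*√(168 + 253) = 32 - 4*√421 ≈ -50.073)
√(o/(-415986) + u) = √(-45950/(-415986) + (32 - 4*√421)) = √(-45950*(-1/415986) + (32 - 4*√421)) = √(22975/207993 + (32 - 4*√421)) = √(6678751/207993 - 4*√421)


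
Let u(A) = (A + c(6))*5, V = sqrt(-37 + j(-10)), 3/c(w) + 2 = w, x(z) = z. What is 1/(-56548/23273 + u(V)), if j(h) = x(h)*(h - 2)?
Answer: -11441286076/17967094815391 + 43330602320*sqrt(83)/17967094815391 ≈ 0.021335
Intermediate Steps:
c(w) = 3/(-2 + w)
j(h) = h*(-2 + h) (j(h) = h*(h - 2) = h*(-2 + h))
V = sqrt(83) (V = sqrt(-37 - 10*(-2 - 10)) = sqrt(-37 - 10*(-12)) = sqrt(-37 + 120) = sqrt(83) ≈ 9.1104)
u(A) = 15/4 + 5*A (u(A) = (A + 3/(-2 + 6))*5 = (A + 3/4)*5 = (3/4 + A)*5 = 15/4 + 5*A)
1/(-56548/23273 + u(V)) = 1/(-56548/23273 + (15/4 + 5*sqrt(83))) = 1/(122903/93092 + 5*sqrt(83))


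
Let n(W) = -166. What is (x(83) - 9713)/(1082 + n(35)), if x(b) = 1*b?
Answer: -4815/458 ≈ -10.513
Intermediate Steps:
x(b) = b
(x(83) - 9713)/(1082 + n(35)) = (83 - 9713)/(1082 - 166) = -9630/916 = -9630*1/916 = -4815/458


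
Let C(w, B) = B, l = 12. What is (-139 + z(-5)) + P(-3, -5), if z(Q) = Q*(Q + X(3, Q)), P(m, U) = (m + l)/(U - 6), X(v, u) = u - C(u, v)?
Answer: -823/11 ≈ -74.818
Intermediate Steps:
X(v, u) = u - v
P(m, U) = (12 + m)/(-6 + U) (P(m, U) = (m + 12)/(U - 6) = (12 + m)/(-6 + U))
z(Q) = Q*(-3 + 2*Q) (z(Q) = Q*(Q + (Q - 1*3)) = Q*(Q + (Q - 3)) = Q*(Q + (-3 + Q)) = Q*(-3 + 2*Q))
(-139 + z(-5)) + P(-3, -5) = (-139 - 5*(-3 + 2*(-5))) + (12 - 3)/(-6 - 5) = (-139 - 5*(-3 - 10)) + 9/(-11) = (-139 - 5*(-13)) - 1/11*9 = (-139 + 65) - 9/11 = -74 - 9/11 = -823/11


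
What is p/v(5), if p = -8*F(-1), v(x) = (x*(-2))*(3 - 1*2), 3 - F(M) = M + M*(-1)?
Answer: 12/5 ≈ 2.4000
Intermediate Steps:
F(M) = 3 (F(M) = 3 - (M + M*(-1)) = 3 - (M - M) = 3 - 1*0 = 3 + 0 = 3)
v(x) = -2*x (v(x) = (-2*x)*(3 - 2) = -2*x*1 = -2*x)
p = -24 (p = -8*3 = -24)
p/v(5) = -24/((-2*5)) = -24/(-10) = -24*(-⅒) = 12/5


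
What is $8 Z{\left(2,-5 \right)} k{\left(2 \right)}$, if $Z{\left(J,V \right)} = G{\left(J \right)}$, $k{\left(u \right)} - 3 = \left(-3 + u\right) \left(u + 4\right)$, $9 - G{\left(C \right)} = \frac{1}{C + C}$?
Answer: $-210$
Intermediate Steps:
$G{\left(C \right)} = 9 - \frac{1}{2 C}$ ($G{\left(C \right)} = 9 - \frac{1}{C + C} = 9 - \frac{1}{2 C}$)
$k{\left(u \right)} = 3 + \left(-3 + u\right) \left(4 + u\right)$ ($k{\left(u \right)} = 3 + \left(-3 + u\right) \left(u + 4\right) = 3 + \left(-3 + u\right) \left(4 + u\right)$)
$Z{\left(J,V \right)} = 9 - \frac{1}{2 J}$
$8 Z{\left(2,-5 \right)} k{\left(2 \right)} = 8 \left(9 - \frac{1}{2 \cdot 2}\right) \left(-9 + 2 + 2^{2}\right) = 8 \left(9 - \frac{1}{4}\right) \left(-9 + 2 + 4\right) = 8 \left(9 - \frac{1}{4}\right) \left(-3\right) = 8 \cdot \frac{35}{4} \left(-3\right) = 70 \left(-3\right) = -210$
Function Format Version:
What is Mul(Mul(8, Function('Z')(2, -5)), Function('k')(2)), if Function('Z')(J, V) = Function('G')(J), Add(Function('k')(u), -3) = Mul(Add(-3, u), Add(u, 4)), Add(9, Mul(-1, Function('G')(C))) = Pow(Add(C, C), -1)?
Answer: -210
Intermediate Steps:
Function('G')(C) = Add(9, Mul(Rational(-1, 2), Pow(C, -1))) (Function('G')(C) = Add(9, Mul(-1, Pow(Add(C, C), -1))) = Add(9, Mul(-1, Pow(Mul(2, C), -1))) = Add(9, Mul(-1, Mul(Rational(1, 2), Pow(C, -1)))) = Add(9, Mul(Rational(-1, 2), Pow(C, -1))))
Function('k')(u) = Add(3, Mul(Add(-3, u), Add(4, u))) (Function('k')(u) = Add(3, Mul(Add(-3, u), Add(u, 4))) = Add(3, Mul(Add(-3, u), Add(4, u))))
Function('Z')(J, V) = Add(9, Mul(Rational(-1, 2), Pow(J, -1)))
Mul(Mul(8, Function('Z')(2, -5)), Function('k')(2)) = Mul(Mul(8, Add(9, Mul(Rational(-1, 2), Pow(2, -1)))), Add(-9, 2, Pow(2, 2))) = Mul(Mul(8, Add(9, Mul(Rational(-1, 2), Rational(1, 2)))), Add(-9, 2, 4)) = Mul(Mul(8, Add(9, Rational(-1, 4))), -3) = Mul(Mul(8, Rational(35, 4)), -3) = Mul(70, -3) = -210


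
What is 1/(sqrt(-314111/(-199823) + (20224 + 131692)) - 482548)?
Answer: -96424189004/46529269198877213 - 3*sqrt(673994652575413)/46529269198877213 ≈ -2.0740e-6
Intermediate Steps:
1/(sqrt(-314111/(-199823) + (20224 + 131692)) - 482548) = 1/(sqrt(-314111*(-1/199823) + 151916) - 482548) = 1/(sqrt(314111/199823 + 151916) - 482548) = 1/(sqrt(30356624979/199823) - 482548) = 1/(3*sqrt(673994652575413)/199823 - 482548) = 1/(-482548 + 3*sqrt(673994652575413)/199823)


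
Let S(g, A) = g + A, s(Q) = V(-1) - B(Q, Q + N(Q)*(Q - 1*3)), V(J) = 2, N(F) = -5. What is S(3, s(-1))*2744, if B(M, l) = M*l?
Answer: 65856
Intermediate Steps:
s(Q) = 2 - Q*(15 - 4*Q) (s(Q) = 2 - Q*(Q - 5*(Q - 1*3)) = 2 - Q*(Q - 5*(Q - 3)) = 2 - Q*(Q - 5*(-3 + Q)) = 2 - Q*(Q + (15 - 5*Q)) = 2 - Q*(15 - 4*Q))
S(g, A) = A + g
S(3, s(-1))*2744 = ((2 - (-15 + 4*(-1))) + 3)*2744 = ((2 - (-15 - 4)) + 3)*2744 = ((2 - 1*(-19)) + 3)*2744 = ((2 + 19) + 3)*2744 = (21 + 3)*2744 = 24*2744 = 65856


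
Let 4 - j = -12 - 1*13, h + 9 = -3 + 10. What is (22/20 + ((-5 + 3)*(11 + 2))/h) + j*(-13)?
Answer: -3629/10 ≈ -362.90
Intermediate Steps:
h = -2 (h = -9 + (-3 + 10) = -9 + 7 = -2)
j = 29 (j = 4 - (-12 - 1*13) = 4 - (-12 - 13) = 4 - 1*(-25) = 4 + 25 = 29)
(22/20 + ((-5 + 3)*(11 + 2))/h) + j*(-13) = (22/20 + ((-5 + 3)*(11 + 2))/(-2)) + 29*(-13) = (22*(1/20) - 2*13*(-½)) - 377 = (11/10 - 26*(-½)) - 377 = (11/10 + 13) - 377 = 141/10 - 377 = -3629/10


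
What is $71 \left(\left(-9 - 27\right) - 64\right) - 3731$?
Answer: $-10831$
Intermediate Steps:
$71 \left(\left(-9 - 27\right) - 64\right) - 3731 = 71 \left(-36 - 64\right) - 3731 = 71 \left(-100\right) - 3731 = -7100 - 3731 = -10831$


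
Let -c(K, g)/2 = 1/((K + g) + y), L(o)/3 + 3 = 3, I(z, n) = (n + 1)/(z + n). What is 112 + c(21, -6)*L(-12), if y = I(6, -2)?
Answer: 112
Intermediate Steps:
I(z, n) = (1 + n)/(n + z)
y = -1/4 (y = (1 - 2)/(-2 + 6) = -1/4 ≈ -0.25000)
L(o) = 0 (L(o) = -9 + 3*3 = -9 + 9 = 0)
c(K, g) = -2/(-1/4 + K + g) (c(K, g) = -2/((K + g) - 1/4) = -2/(-1/4 + K + g))
112 + c(21, -6)*L(-12) = 112 - 8/(-1 + 4*21 + 4*(-6))*0 = 112 - 8/(-1 + 84 - 24)*0 = 112 - 8/59*0 = 112 + 0 = 112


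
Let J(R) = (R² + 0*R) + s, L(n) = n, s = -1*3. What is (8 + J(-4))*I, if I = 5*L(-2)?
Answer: -210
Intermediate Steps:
s = -3
I = -10 (I = 5*(-2) = -10)
J(R) = -3 + R² (J(R) = (R² + 0*R) - 3 = (R² + 0) - 3 = R² - 3 = -3 + R²)
(8 + J(-4))*I = (8 + (-3 + (-4)²))*(-10) = (8 + (-3 + 16))*(-10) = (8 + 13)*(-10) = 21*(-10) = -210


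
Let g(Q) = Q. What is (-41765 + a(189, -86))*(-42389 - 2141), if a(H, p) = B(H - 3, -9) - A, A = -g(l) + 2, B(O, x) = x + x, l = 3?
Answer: 1860552460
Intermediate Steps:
B(O, x) = 2*x
A = -1 (A = -1*3 + 2 = -3 + 2 = -1)
a(H, p) = -17 (a(H, p) = 2*(-9) - 1*(-1) = -18 + 1 = -17)
(-41765 + a(189, -86))*(-42389 - 2141) = (-41765 - 17)*(-42389 - 2141) = -41782*(-44530) = 1860552460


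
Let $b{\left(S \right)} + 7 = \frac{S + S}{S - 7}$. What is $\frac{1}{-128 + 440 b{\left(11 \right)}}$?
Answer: $- \frac{1}{788} \approx -0.001269$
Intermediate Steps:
$b{\left(S \right)} = -7 + \frac{2 S}{-7 + S}$ ($b{\left(S \right)} = -7 + \frac{S + S}{S - 7} = -7 + \frac{2 S}{-7 + S}$)
$\frac{1}{-128 + 440 b{\left(11 \right)}} = \frac{1}{-128 + 440 \frac{49 - 55}{-7 + 11}} = \frac{1}{-128 + 440 \frac{49 - 55}{4}} = \frac{1}{-128 + 440 \cdot \frac{1}{4} \left(-6\right)} = \frac{1}{-128 + 440 \left(- \frac{3}{2}\right)} = \frac{1}{-128 - 660} = \frac{1}{-788} = - \frac{1}{788}$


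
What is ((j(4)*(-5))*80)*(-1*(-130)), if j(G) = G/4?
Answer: -52000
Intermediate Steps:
j(G) = G/4 (j(G) = G*(¼) = G/4)
((j(4)*(-5))*80)*(-1*(-130)) = ((((¼)*4)*(-5))*80)*(-1*(-130)) = ((1*(-5))*80)*130 = -5*80*130 = -400*130 = -52000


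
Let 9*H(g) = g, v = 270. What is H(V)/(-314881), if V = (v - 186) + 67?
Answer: -151/2833929 ≈ -5.3283e-5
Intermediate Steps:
V = 151 (V = (270 - 186) + 67 = 84 + 67 = 151)
H(g) = g/9
H(V)/(-314881) = ((⅑)*151)/(-314881) = (151/9)*(-1/314881) = -151/2833929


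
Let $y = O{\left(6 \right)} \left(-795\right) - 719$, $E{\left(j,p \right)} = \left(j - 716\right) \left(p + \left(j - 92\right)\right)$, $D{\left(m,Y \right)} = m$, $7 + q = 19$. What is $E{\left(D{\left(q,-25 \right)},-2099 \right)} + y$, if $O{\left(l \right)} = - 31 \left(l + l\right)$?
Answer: $1829037$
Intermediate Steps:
$q = 12$ ($q = -7 + 19 = 12$)
$E{\left(j,p \right)} = \left(-716 + j\right) \left(-92 + j + p\right)$ ($E{\left(j,p \right)} = \left(-716 + j\right) \left(p + \left(j - 92\right)\right) = \left(-716 + j\right) \left(p + \left(-92 + j\right)\right) = \left(-716 + j\right) \left(-92 + j + p\right)$)
$O{\left(l \right)} = - 62 l$ ($O{\left(l \right)} = - 31 \cdot 2 l = - 62 l$)
$y = 295021$ ($y = \left(-62\right) 6 \left(-795\right) - 719 = \left(-372\right) \left(-795\right) - 719 = 295740 - 719 = 295021$)
$E{\left(D{\left(q,-25 \right)},-2099 \right)} + y = \left(65872 + 12^{2} - 9696 - -1502884 + 12 \left(-2099\right)\right) + 295021 = \left(65872 + 144 - 9696 + 1502884 - 25188\right) + 295021 = 1534016 + 295021 = 1829037$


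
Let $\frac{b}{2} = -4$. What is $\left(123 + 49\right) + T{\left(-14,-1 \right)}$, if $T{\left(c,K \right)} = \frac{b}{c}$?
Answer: $\frac{1208}{7} \approx 172.57$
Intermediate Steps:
$b = -8$ ($b = 2 \left(-4\right) = -8$)
$T{\left(c,K \right)} = - \frac{8}{c}$
$\left(123 + 49\right) + T{\left(-14,-1 \right)} = \left(123 + 49\right) - \frac{8}{-14} = 172 - - \frac{4}{7} = 172 + \frac{4}{7} = \frac{1208}{7}$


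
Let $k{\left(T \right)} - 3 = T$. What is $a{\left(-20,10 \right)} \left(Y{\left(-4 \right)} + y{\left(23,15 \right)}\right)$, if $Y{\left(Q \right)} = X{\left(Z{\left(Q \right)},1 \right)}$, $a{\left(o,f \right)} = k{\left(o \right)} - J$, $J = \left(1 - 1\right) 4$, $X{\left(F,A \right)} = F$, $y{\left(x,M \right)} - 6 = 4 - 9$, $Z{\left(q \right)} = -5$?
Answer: $68$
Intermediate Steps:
$y{\left(x,M \right)} = 1$ ($y{\left(x,M \right)} = 6 + \left(4 - 9\right) = 6 - 5 = 1$)
$k{\left(T \right)} = 3 + T$
$J = 0$ ($J = 0 \cdot 4 = 0$)
$a{\left(o,f \right)} = 3 + o$ ($a{\left(o,f \right)} = \left(3 + o\right) - 0 = \left(3 + o\right) + 0 = 3 + o$)
$Y{\left(Q \right)} = -5$
$a{\left(-20,10 \right)} \left(Y{\left(-4 \right)} + y{\left(23,15 \right)}\right) = \left(3 - 20\right) \left(-5 + 1\right) = \left(-17\right) \left(-4\right) = 68$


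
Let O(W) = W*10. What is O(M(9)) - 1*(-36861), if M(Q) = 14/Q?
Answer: 331889/9 ≈ 36877.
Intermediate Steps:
O(W) = 10*W
O(M(9)) - 1*(-36861) = 10*(14/9) - 1*(-36861) = 10*(14*(⅑)) + 36861 = 10*(14/9) + 36861 = 140/9 + 36861 = 331889/9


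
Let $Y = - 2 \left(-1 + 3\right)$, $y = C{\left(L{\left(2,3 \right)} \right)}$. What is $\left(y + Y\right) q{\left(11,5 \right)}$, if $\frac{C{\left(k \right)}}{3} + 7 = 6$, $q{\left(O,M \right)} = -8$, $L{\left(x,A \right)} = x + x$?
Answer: $56$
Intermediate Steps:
$L{\left(x,A \right)} = 2 x$
$C{\left(k \right)} = -3$ ($C{\left(k \right)} = -21 + 3 \cdot 6 = -21 + 18 = -3$)
$y = -3$
$Y = -4$ ($Y = \left(-2\right) 2 = -4$)
$\left(y + Y\right) q{\left(11,5 \right)} = \left(-3 - 4\right) \left(-8\right) = \left(-7\right) \left(-8\right) = 56$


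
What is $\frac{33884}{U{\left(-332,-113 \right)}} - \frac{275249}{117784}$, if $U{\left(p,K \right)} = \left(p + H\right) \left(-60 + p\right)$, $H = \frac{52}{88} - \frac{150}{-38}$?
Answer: $- \frac{1637585198503}{789985650664} \approx -2.0729$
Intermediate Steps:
$H = \frac{1897}{418}$ ($H = 52 \cdot \frac{1}{88} - - \frac{75}{19} = \frac{13}{22} + \frac{75}{19} = \frac{1897}{418} \approx 4.5383$)
$U{\left(p,K \right)} = \left(-60 + p\right) \left(\frac{1897}{418} + p\right)$ ($U{\left(p,K \right)} = \left(p + \frac{1897}{418}\right) \left(-60 + p\right) = \left(\frac{1897}{418} + p\right) \left(-60 + p\right) = \left(-60 + p\right) \left(\frac{1897}{418} + p\right)$)
$\frac{33884}{U{\left(-332,-113 \right)}} - \frac{275249}{117784} = \frac{33884}{- \frac{56910}{209} + \left(-332\right)^{2} - - \frac{3848378}{209}} - \frac{275249}{117784} = \frac{33884}{- \frac{56910}{209} + 110224 + \frac{3848378}{209}} - \frac{275249}{117784} = \frac{33884}{\frac{26828284}{209}} - \frac{275249}{117784} = 33884 \cdot \frac{209}{26828284} - \frac{275249}{117784} = \frac{1770439}{6707071} - \frac{275249}{117784} = - \frac{1637585198503}{789985650664}$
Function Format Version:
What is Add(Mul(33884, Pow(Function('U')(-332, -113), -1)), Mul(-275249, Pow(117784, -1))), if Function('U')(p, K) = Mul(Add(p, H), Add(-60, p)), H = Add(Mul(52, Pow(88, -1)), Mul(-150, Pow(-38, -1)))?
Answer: Rational(-1637585198503, 789985650664) ≈ -2.0729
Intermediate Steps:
H = Rational(1897, 418) (H = Add(Mul(52, Rational(1, 88)), Mul(-150, Rational(-1, 38))) = Add(Rational(13, 22), Rational(75, 19)) = Rational(1897, 418) ≈ 4.5383)
Function('U')(p, K) = Mul(Add(-60, p), Add(Rational(1897, 418), p)) (Function('U')(p, K) = Mul(Add(p, Rational(1897, 418)), Add(-60, p)) = Mul(Add(Rational(1897, 418), p), Add(-60, p)) = Mul(Add(-60, p), Add(Rational(1897, 418), p)))
Add(Mul(33884, Pow(Function('U')(-332, -113), -1)), Mul(-275249, Pow(117784, -1))) = Add(Mul(33884, Pow(Add(Rational(-56910, 209), Pow(-332, 2), Mul(Rational(-23183, 418), -332)), -1)), Mul(-275249, Pow(117784, -1))) = Add(Mul(33884, Pow(Add(Rational(-56910, 209), 110224, Rational(3848378, 209)), -1)), Mul(-275249, Rational(1, 117784))) = Add(Mul(33884, Pow(Rational(26828284, 209), -1)), Rational(-275249, 117784)) = Add(Mul(33884, Rational(209, 26828284)), Rational(-275249, 117784)) = Add(Rational(1770439, 6707071), Rational(-275249, 117784)) = Rational(-1637585198503, 789985650664)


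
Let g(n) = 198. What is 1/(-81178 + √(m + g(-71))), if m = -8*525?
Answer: -40589/3294935843 - I*√4002/6589871686 ≈ -1.2319e-5 - 9.5998e-9*I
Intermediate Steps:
m = -4200
1/(-81178 + √(m + g(-71))) = 1/(-81178 + √(-4200 + 198)) = 1/(-81178 + √(-4002)) = 1/(-81178 + I*√4002)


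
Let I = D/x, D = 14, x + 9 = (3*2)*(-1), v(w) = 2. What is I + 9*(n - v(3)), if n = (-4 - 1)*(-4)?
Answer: 2416/15 ≈ 161.07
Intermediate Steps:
n = 20 (n = -5*(-4) = 20)
x = -15 (x = -9 + (3*2)*(-1) = -9 + 6*(-1) = -9 - 6 = -15)
I = -14/15 (I = 14/(-15) = 14*(-1/15) = -14/15 ≈ -0.93333)
I + 9*(n - v(3)) = -14/15 + 9*(20 - 1*2) = -14/15 + 9*(20 - 2) = -14/15 + 9*18 = -14/15 + 162 = 2416/15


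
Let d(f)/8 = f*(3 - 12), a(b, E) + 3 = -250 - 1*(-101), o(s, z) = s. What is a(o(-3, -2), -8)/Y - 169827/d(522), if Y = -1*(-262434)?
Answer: 2475703675/547962192 ≈ 4.5180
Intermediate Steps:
Y = 262434
a(b, E) = -152 (a(b, E) = -3 + (-250 - 1*(-101)) = -3 + (-250 + 101) = -3 - 149 = -152)
d(f) = -72*f (d(f) = 8*(f*(3 - 12)) = 8*(f*(-9)) = 8*(-9*f) = -72*f)
a(o(-3, -2), -8)/Y - 169827/d(522) = -152/262434 - 169827/((-72*522)) = -152*1/262434 - 169827/(-37584) = -76/131217 - 169827*(-1/37584) = -76/131217 + 56609/12528 = 2475703675/547962192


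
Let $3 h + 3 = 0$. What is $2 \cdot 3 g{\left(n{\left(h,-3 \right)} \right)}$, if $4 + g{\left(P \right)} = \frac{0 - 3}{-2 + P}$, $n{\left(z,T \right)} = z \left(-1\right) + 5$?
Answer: $- \frac{57}{2} \approx -28.5$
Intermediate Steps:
$h = -1$ ($h = -1 + \frac{1}{3} \cdot 0 = -1 + 0 = -1$)
$n{\left(z,T \right)} = 5 - z$ ($n{\left(z,T \right)} = - z + 5 = 5 - z$)
$g{\left(P \right)} = -4 - \frac{3}{-2 + P}$ ($g{\left(P \right)} = -4 + \frac{0 - 3}{-2 + P} = -4 - \frac{3}{-2 + P}$)
$2 \cdot 3 g{\left(n{\left(h,-3 \right)} \right)} = 2 \cdot 3 \frac{5 - 4 \left(5 - -1\right)}{-2 + \left(5 - -1\right)} = 6 \frac{5 - 4 \left(5 + 1\right)}{-2 + \left(5 + 1\right)} = 6 \frac{5 - 24}{-2 + 6} = 6 \frac{5 - 24}{4} = 6 \cdot \frac{1}{4} \left(-19\right) = 6 \left(- \frac{19}{4}\right) = - \frac{57}{2}$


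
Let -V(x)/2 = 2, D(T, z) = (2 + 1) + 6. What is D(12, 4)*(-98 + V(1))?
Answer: -918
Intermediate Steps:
D(T, z) = 9 (D(T, z) = 3 + 6 = 9)
V(x) = -4 (V(x) = -2*2 = -4)
D(12, 4)*(-98 + V(1)) = 9*(-98 - 4) = 9*(-102) = -918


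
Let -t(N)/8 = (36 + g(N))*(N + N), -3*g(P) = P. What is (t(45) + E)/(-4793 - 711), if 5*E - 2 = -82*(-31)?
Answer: 2283/860 ≈ 2.6547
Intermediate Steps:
g(P) = -P/3
E = 2544/5 (E = 2/5 + (-82*(-31))/5 = 2/5 + (1/5)*2542 = 2/5 + 2542/5 = 2544/5 ≈ 508.80)
t(N) = -16*N*(36 - N/3) (t(N) = -8*(36 - N/3)*(N + N) = -8*(36 - N/3)*2*N = -16*N*(36 - N/3))
(t(45) + E)/(-4793 - 711) = ((16/3)*45*(-108 + 45) + 2544/5)/(-4793 - 711) = ((16/3)*45*(-63) + 2544/5)/(-5504) = (-15120 + 2544/5)*(-1/5504) = -73056/5*(-1/5504) = 2283/860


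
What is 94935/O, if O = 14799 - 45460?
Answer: -94935/30661 ≈ -3.0963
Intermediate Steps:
O = -30661
94935/O = 94935/(-30661) = 94935*(-1/30661) = -94935/30661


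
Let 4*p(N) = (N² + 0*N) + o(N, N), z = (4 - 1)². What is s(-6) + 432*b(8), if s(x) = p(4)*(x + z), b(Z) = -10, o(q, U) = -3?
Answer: -17241/4 ≈ -4310.3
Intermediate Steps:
z = 9 (z = 3² = 9)
p(N) = -¾ + N²/4 (p(N) = ((N² + 0*N) - 3)/4 = ((N² + 0) - 3)/4 = (N² - 3)/4 = (-3 + N²)/4 = -¾ + N²/4)
s(x) = 117/4 + 13*x/4 (s(x) = (-¾ + (¼)*4²)*(x + 9) = (-¾ + (¼)*16)*(9 + x) = (-¾ + 4)*(9 + x) = 13*(9 + x)/4 = 117/4 + 13*x/4)
s(-6) + 432*b(8) = (117/4 + (13/4)*(-6)) + 432*(-10) = (117/4 - 39/2) - 4320 = 39/4 - 4320 = -17241/4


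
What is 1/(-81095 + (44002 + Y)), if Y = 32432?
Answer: -1/4661 ≈ -0.00021455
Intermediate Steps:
1/(-81095 + (44002 + Y)) = 1/(-81095 + (44002 + 32432)) = 1/(-81095 + 76434) = 1/(-4661) = -1/4661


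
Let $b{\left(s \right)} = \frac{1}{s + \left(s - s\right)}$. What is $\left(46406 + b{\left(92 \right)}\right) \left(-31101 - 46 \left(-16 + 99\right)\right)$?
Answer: $- \frac{149081537407}{92} \approx -1.6205 \cdot 10^{9}$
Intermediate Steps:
$b{\left(s \right)} = \frac{1}{s}$ ($b{\left(s \right)} = \frac{1}{s + 0} = \frac{1}{s}$)
$\left(46406 + b{\left(92 \right)}\right) \left(-31101 - 46 \left(-16 + 99\right)\right) = \left(46406 + \frac{1}{92}\right) \left(-31101 - 46 \left(-16 + 99\right)\right) = \left(46406 + \frac{1}{92}\right) \left(-31101 - 3818\right) = \frac{4269353 \left(-31101 - 3818\right)}{92} = \frac{4269353}{92} \left(-34919\right) = - \frac{149081537407}{92}$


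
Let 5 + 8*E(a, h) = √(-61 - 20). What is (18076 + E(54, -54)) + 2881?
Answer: 167651/8 + 9*I/8 ≈ 20956.0 + 1.125*I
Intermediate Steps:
E(a, h) = -5/8 + 9*I/8 (E(a, h) = -5/8 + √(-61 - 20)/8 = -5/8 + √(-81)/8 = -5/8 + (9*I)/8 = -5/8 + 9*I/8)
(18076 + E(54, -54)) + 2881 = (18076 + (-5/8 + 9*I/8)) + 2881 = (144603/8 + 9*I/8) + 2881 = 167651/8 + 9*I/8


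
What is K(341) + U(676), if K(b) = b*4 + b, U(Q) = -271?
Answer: 1434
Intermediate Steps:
K(b) = 5*b (K(b) = 4*b + b = 5*b)
K(341) + U(676) = 5*341 - 271 = 1705 - 271 = 1434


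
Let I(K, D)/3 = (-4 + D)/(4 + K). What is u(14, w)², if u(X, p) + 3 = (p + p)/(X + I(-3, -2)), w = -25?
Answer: 361/4 ≈ 90.250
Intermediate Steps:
I(K, D) = 3*(-4 + D)/(4 + K) (I(K, D) = 3*((-4 + D)/(4 + K)) = 3*(-4 + D)/(4 + K))
u(X, p) = -3 + 2*p/(-18 + X) (u(X, p) = -3 + (p + p)/(X + 3*(-4 - 2)/(4 - 3)) = -3 + (2*p)/(X + 3*(-6)/1) = -3 + (2*p)/(X + 3*1*(-6)) = -3 + (2*p)/(X - 18) = -3 + (2*p)/(-18 + X) = -3 + 2*p/(-18 + X))
u(14, w)² = ((54 - 3*14 + 2*(-25))/(-18 + 14))² = ((54 - 42 - 50)/(-4))² = (-¼*(-38))² = (19/2)² = 361/4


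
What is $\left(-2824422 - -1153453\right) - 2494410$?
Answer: $-4165379$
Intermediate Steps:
$\left(-2824422 - -1153453\right) - 2494410 = \left(-2824422 + 1153453\right) - 2494410 = -1670969 - 2494410 = -4165379$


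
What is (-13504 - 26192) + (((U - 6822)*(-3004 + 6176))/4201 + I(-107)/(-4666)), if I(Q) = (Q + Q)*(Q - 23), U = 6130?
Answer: -394237263270/9800933 ≈ -40224.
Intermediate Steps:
I(Q) = 2*Q*(-23 + Q) (I(Q) = (2*Q)*(-23 + Q) = 2*Q*(-23 + Q))
(-13504 - 26192) + (((U - 6822)*(-3004 + 6176))/4201 + I(-107)/(-4666)) = (-13504 - 26192) + (((6130 - 6822)*(-3004 + 6176))/4201 + (2*(-107)*(-23 - 107))/(-4666)) = -39696 + (-692*3172*(1/4201) + (2*(-107)*(-130))*(-1/4666)) = -39696 + (-2195024*1/4201 + 27820*(-1/4666)) = -39696 + (-2195024/4201 - 13910/2333) = -39696 - 5179426902/9800933 = -394237263270/9800933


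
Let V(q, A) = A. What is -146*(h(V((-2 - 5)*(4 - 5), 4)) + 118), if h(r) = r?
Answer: -17812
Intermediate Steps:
-146*(h(V((-2 - 5)*(4 - 5), 4)) + 118) = -146*(4 + 118) = -146*122 = -17812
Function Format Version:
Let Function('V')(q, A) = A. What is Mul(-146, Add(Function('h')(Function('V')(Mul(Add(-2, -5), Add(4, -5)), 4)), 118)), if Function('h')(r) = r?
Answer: -17812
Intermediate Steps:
Mul(-146, Add(Function('h')(Function('V')(Mul(Add(-2, -5), Add(4, -5)), 4)), 118)) = Mul(-146, Add(4, 118)) = Mul(-146, 122) = -17812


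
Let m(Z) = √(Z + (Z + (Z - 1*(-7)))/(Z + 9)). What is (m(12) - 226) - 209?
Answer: -435 + √5943/21 ≈ -431.33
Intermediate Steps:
m(Z) = √(Z + (7 + 2*Z)/(9 + Z)) (m(Z) = √(Z + (Z + (Z + 7))/(9 + Z)) = √(Z + (Z + (7 + Z))/(9 + Z)) = √(Z + (7 + 2*Z)/(9 + Z)))
(m(12) - 226) - 209 = (√((7 + 12² + 11*12)/(9 + 12)) - 226) - 209 = (√((7 + 144 + 132)/21) - 226) - 209 = (√((1/21)*283) - 226) - 209 = (√(283/21) - 226) - 209 = (√5943/21 - 226) - 209 = (-226 + √5943/21) - 209 = -435 + √5943/21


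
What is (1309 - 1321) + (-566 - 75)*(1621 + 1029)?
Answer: -1698662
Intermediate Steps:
(1309 - 1321) + (-566 - 75)*(1621 + 1029) = -12 - 641*2650 = -12 - 1698650 = -1698662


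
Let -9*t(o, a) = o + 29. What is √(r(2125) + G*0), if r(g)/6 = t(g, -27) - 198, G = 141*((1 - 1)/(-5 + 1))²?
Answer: 8*I*√41 ≈ 51.225*I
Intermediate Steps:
t(o, a) = -29/9 - o/9 (t(o, a) = -(o + 29)/9 = -(29 + o)/9 = -29/9 - o/9)
G = 0 (G = 141*(0/(-4))² = 141*(0*(-¼))² = 141*0² = 141*0 = 0)
r(g) = -3622/3 - 2*g/3 (r(g) = 6*((-29/9 - g/9) - 198) = 6*(-1811/9 - g/9) = -3622/3 - 2*g/3)
√(r(2125) + G*0) = √((-3622/3 - ⅔*2125) + 0*0) = √((-3622/3 - 4250/3) + 0) = √(-2624 + 0) = √(-2624) = 8*I*√41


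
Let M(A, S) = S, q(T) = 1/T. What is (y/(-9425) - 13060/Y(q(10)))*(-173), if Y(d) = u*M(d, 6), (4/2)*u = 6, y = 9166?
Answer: 10661599712/84825 ≈ 1.2569e+5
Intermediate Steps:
u = 3 (u = (½)*6 = 3)
Y(d) = 18 (Y(d) = 3*6 = 18)
(y/(-9425) - 13060/Y(q(10)))*(-173) = (9166/(-9425) - 13060/18)*(-173) = (9166*(-1/9425) - 13060*1/18)*(-173) = (-9166/9425 - 6530/9)*(-173) = -61627744/84825*(-173) = 10661599712/84825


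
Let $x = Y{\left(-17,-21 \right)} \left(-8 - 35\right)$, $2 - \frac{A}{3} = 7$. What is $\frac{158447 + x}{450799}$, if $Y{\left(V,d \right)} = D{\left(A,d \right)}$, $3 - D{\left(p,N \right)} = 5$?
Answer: $\frac{158533}{450799} \approx 0.35167$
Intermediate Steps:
$A = -15$ ($A = 6 - 21 = -15$)
$D{\left(p,N \right)} = -2$ ($D{\left(p,N \right)} = 3 - 5 = -2$)
$Y{\left(V,d \right)} = -2$
$x = 86$ ($x = - 2 \left(-8 - 35\right) = \left(-2\right) \left(-43\right) = 86$)
$\frac{158447 + x}{450799} = \frac{158447 + 86}{450799} = 158533 \cdot \frac{1}{450799} = \frac{158533}{450799}$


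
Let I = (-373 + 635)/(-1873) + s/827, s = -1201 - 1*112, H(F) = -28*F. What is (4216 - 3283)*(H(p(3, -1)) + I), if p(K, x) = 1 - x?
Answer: -83427272967/1548971 ≈ -53860.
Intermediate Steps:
s = -1313 (s = -1201 - 112 = -1313)
I = -2675923/1548971 (I = (-373 + 635)/(-1873) - 1313/827 = 262*(-1/1873) - 1313*1/827 = -262/1873 - 1313/827 = -2675923/1548971 ≈ -1.7275)
(4216 - 3283)*(H(p(3, -1)) + I) = (4216 - 3283)*(-28*(1 - 1*(-1)) - 2675923/1548971) = 933*(-28*(1 + 1) - 2675923/1548971) = 933*(-28*2 - 2675923/1548971) = 933*(-56 - 2675923/1548971) = 933*(-89418299/1548971) = -83427272967/1548971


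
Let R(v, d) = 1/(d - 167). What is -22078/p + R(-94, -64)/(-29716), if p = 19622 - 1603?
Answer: -151552116869/123689551524 ≈ -1.2253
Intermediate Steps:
p = 18019
R(v, d) = 1/(-167 + d)
-22078/p + R(-94, -64)/(-29716) = -22078/18019 + 1/(-167 - 64*(-29716)) = -22078*1/18019 - 1/29716/(-231) = -22078/18019 - 1/231*(-1/29716) = -22078/18019 + 1/6864396 = -151552116869/123689551524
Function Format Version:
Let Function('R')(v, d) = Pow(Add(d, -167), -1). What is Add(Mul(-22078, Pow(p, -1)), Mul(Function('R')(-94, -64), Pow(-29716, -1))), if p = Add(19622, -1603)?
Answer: Rational(-151552116869, 123689551524) ≈ -1.2253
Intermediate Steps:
p = 18019
Function('R')(v, d) = Pow(Add(-167, d), -1)
Add(Mul(-22078, Pow(p, -1)), Mul(Function('R')(-94, -64), Pow(-29716, -1))) = Add(Mul(-22078, Pow(18019, -1)), Mul(Pow(Add(-167, -64), -1), Pow(-29716, -1))) = Add(Mul(-22078, Rational(1, 18019)), Mul(Pow(-231, -1), Rational(-1, 29716))) = Add(Rational(-22078, 18019), Mul(Rational(-1, 231), Rational(-1, 29716))) = Add(Rational(-22078, 18019), Rational(1, 6864396)) = Rational(-151552116869, 123689551524)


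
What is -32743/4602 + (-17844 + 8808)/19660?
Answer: -171327763/22618830 ≈ -7.5746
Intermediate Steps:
-32743/4602 + (-17844 + 8808)/19660 = -32743*1/4602 - 9036*1/19660 = -32743/4602 - 2259/4915 = -171327763/22618830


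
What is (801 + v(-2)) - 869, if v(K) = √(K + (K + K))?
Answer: -68 + I*√6 ≈ -68.0 + 2.4495*I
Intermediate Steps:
v(K) = √3*√K (v(K) = √(K + 2*K) = √(3*K) = √3*√K)
(801 + v(-2)) - 869 = (801 + √3*√(-2)) - 869 = (801 + √3*(I*√2)) - 869 = (801 + I*√6) - 869 = -68 + I*√6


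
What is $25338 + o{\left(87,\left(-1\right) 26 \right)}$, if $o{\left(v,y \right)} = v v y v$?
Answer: $-17095740$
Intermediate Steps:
$o{\left(v,y \right)} = y v^{3}$ ($o{\left(v,y \right)} = y v^{2} v = y v^{3}$)
$25338 + o{\left(87,\left(-1\right) 26 \right)} = 25338 + \left(-1\right) 26 \cdot 87^{3} = 25338 - 17121078 = -17095740$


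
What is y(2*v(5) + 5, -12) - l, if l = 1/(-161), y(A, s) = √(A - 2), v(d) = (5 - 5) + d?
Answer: 1/161 + √13 ≈ 3.6118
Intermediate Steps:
v(d) = d (v(d) = 0 + d = d)
y(A, s) = √(-2 + A)
l = -1/161 ≈ -0.0062112
y(2*v(5) + 5, -12) - l = √(-2 + (2*5 + 5)) - 1*(-1/161) = √(-2 + (10 + 5)) + 1/161 = √(-2 + 15) + 1/161 = √13 + 1/161 = 1/161 + √13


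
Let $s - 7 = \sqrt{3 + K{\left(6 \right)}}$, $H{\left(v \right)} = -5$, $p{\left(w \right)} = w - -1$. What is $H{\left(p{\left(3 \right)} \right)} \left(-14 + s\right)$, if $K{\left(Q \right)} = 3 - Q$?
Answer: $35$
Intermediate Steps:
$p{\left(w \right)} = 1 + w$ ($p{\left(w \right)} = w + 1 = 1 + w$)
$s = 7$ ($s = 7 + \sqrt{3 + \left(3 - 6\right)} = 7 + \sqrt{3 - 3} = 7 + \sqrt{0} = 7 + 0 = 7$)
$H{\left(p{\left(3 \right)} \right)} \left(-14 + s\right) = - 5 \left(-14 + 7\right) = \left(-5\right) \left(-7\right) = 35$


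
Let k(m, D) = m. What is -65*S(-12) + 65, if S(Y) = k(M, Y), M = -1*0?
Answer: 65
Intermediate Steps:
M = 0
S(Y) = 0
-65*S(-12) + 65 = -65*0 + 65 = 0 + 65 = 65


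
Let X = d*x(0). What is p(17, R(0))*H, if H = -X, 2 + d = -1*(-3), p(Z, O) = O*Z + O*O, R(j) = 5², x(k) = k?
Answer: 0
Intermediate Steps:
R(j) = 25
p(Z, O) = O² + O*Z (p(Z, O) = O*Z + O² = O² + O*Z)
d = 1 (d = -2 - 1*(-3) = -2 + 3 = 1)
X = 0 (X = 1*0 = 0)
H = 0 (H = -1*0 = 0)
p(17, R(0))*H = (25*(25 + 17))*0 = (25*42)*0 = 1050*0 = 0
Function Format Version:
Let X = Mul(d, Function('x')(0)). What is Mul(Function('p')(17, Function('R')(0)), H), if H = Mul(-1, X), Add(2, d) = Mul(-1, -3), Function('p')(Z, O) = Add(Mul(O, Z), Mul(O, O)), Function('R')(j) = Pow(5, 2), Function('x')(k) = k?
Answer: 0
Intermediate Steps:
Function('R')(j) = 25
Function('p')(Z, O) = Add(Pow(O, 2), Mul(O, Z)) (Function('p')(Z, O) = Add(Mul(O, Z), Pow(O, 2)) = Add(Pow(O, 2), Mul(O, Z)))
d = 1 (d = Add(-2, Mul(-1, -3)) = Add(-2, 3) = 1)
X = 0 (X = Mul(1, 0) = 0)
H = 0 (H = Mul(-1, 0) = 0)
Mul(Function('p')(17, Function('R')(0)), H) = Mul(Mul(25, Add(25, 17)), 0) = Mul(Mul(25, 42), 0) = Mul(1050, 0) = 0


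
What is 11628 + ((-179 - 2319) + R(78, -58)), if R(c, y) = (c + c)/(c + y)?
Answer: 45689/5 ≈ 9137.8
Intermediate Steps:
R(c, y) = 2*c/(c + y) (R(c, y) = (2*c)/(c + y) = 2*c/(c + y))
11628 + ((-179 - 2319) + R(78, -58)) = 11628 + ((-179 - 2319) + 2*78/(78 - 58)) = 11628 + (-2498 + 2*78/20) = 11628 + (-2498 + 2*78*(1/20)) = 11628 + (-2498 + 39/5) = 11628 - 12451/5 = 45689/5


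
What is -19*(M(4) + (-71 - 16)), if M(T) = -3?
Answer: 1710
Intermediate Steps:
-19*(M(4) + (-71 - 16)) = -19*(-3 + (-71 - 16)) = -19*(-3 - 87) = -19*(-90) = 1710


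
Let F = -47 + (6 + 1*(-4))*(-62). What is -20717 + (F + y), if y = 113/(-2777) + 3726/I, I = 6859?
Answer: -397853417349/19047443 ≈ -20888.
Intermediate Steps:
y = 9572035/19047443 (y = 113/(-2777) + 3726/6859 = 113*(-1/2777) + 3726*(1/6859) = -113/2777 + 3726/6859 = 9572035/19047443 ≈ 0.50254)
F = -171 (F = -47 + (6 - 4)*(-62) = -47 + 2*(-62) = -47 - 124 = -171)
-20717 + (F + y) = -20717 + (-171 + 9572035/19047443) = -20717 - 3247540718/19047443 = -397853417349/19047443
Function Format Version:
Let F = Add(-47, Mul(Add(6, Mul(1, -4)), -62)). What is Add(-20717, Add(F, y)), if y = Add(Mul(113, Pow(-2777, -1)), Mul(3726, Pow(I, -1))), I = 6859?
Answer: Rational(-397853417349, 19047443) ≈ -20888.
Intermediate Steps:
y = Rational(9572035, 19047443) (y = Add(Mul(113, Pow(-2777, -1)), Mul(3726, Pow(6859, -1))) = Add(Mul(113, Rational(-1, 2777)), Mul(3726, Rational(1, 6859))) = Add(Rational(-113, 2777), Rational(3726, 6859)) = Rational(9572035, 19047443) ≈ 0.50254)
F = -171 (F = Add(-47, Mul(Add(6, -4), -62)) = Add(-47, Mul(2, -62)) = Add(-47, -124) = -171)
Add(-20717, Add(F, y)) = Add(-20717, Add(-171, Rational(9572035, 19047443))) = Add(-20717, Rational(-3247540718, 19047443)) = Rational(-397853417349, 19047443)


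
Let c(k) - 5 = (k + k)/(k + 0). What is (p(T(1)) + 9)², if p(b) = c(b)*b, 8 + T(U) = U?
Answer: 1600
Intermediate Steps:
T(U) = -8 + U
c(k) = 7 (c(k) = 5 + (k + k)/(k + 0) = 5 + (2*k)/k = 5 + 2 = 7)
p(b) = 7*b
(p(T(1)) + 9)² = (7*(-8 + 1) + 9)² = (7*(-7) + 9)² = (-49 + 9)² = (-40)² = 1600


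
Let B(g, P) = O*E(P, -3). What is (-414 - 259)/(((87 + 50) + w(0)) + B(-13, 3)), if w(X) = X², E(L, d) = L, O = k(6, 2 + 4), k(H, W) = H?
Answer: -673/155 ≈ -4.3419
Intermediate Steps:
O = 6
B(g, P) = 6*P
(-414 - 259)/(((87 + 50) + w(0)) + B(-13, 3)) = (-414 - 259)/(((87 + 50) + 0²) + 6*3) = -673/((137 + 0) + 18) = -673/(137 + 18) = -673/155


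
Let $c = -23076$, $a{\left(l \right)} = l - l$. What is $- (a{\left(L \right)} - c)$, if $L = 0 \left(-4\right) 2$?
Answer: $-23076$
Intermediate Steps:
$L = 0$ ($L = 0 \cdot 2 = 0$)
$a{\left(l \right)} = 0$
$- (a{\left(L \right)} - c) = - (0 - -23076) = - (0 + 23076) = \left(-1\right) 23076 = -23076$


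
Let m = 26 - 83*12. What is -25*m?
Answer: 24250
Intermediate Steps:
m = -970 (m = 26 - 996 = -970)
-25*m = -25*(-970) = 24250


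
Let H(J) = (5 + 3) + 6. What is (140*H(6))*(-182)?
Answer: -356720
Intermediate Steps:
H(J) = 14 (H(J) = 8 + 6 = 14)
(140*H(6))*(-182) = (140*14)*(-182) = 1960*(-182) = -356720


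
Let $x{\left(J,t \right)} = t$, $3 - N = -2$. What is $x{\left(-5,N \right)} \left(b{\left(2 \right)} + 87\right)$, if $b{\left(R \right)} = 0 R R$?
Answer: $435$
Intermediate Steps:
$N = 5$ ($N = 3 - -2 = 3 + 2 = 5$)
$b{\left(R \right)} = 0$ ($b{\left(R \right)} = 0 R = 0$)
$x{\left(-5,N \right)} \left(b{\left(2 \right)} + 87\right) = 5 \left(0 + 87\right) = 5 \cdot 87 = 435$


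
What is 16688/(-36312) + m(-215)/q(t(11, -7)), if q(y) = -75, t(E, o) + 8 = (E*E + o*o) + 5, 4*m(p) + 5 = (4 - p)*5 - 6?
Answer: -462173/113475 ≈ -4.0729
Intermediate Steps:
m(p) = 9/4 - 5*p/4 (m(p) = -5/4 + ((4 - p)*5 - 6)/4 = -5/4 + ((20 - 5*p) - 6)/4 = -5/4 + (14 - 5*p)/4 = -5/4 + (7/2 - 5*p/4) = 9/4 - 5*p/4)
t(E, o) = -3 + E² + o² (t(E, o) = -8 + ((E*E + o*o) + 5) = -8 + ((E² + o²) + 5) = -8 + (5 + E² + o²) = -3 + E² + o²)
16688/(-36312) + m(-215)/q(t(11, -7)) = 16688/(-36312) + (9/4 - 5/4*(-215))/(-75) = 16688*(-1/36312) + (9/4 + 1075/4)*(-1/75) = -2086/4539 + 271*(-1/75) = -2086/4539 - 271/75 = -462173/113475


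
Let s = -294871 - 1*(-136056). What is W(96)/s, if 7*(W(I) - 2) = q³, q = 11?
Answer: -269/222341 ≈ -0.0012099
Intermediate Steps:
s = -158815 (s = -294871 + 136056 = -158815)
W(I) = 1345/7 (W(I) = 2 + (⅐)*11³ = 2 + (⅐)*1331 = 2 + 1331/7 = 1345/7)
W(96)/s = (1345/7)/(-158815) = (1345/7)*(-1/158815) = -269/222341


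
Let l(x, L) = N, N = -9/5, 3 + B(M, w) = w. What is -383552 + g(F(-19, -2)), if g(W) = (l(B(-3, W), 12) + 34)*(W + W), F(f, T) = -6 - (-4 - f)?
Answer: -1924522/5 ≈ -3.8490e+5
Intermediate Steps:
B(M, w) = -3 + w
F(f, T) = -2 + f (F(f, T) = -6 + (4 + f) = -2 + f)
N = -9/5 (N = -9*1/5 = -9/5 ≈ -1.8000)
l(x, L) = -9/5
g(W) = 322*W/5 (g(W) = (-9/5 + 34)*(W + W) = 161*(2*W)/5 = 322*W/5)
-383552 + g(F(-19, -2)) = -383552 + 322*(-2 - 19)/5 = -383552 + (322/5)*(-21) = -383552 - 6762/5 = -1924522/5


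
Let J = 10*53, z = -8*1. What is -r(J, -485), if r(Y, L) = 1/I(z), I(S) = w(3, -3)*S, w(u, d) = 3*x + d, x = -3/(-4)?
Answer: -⅙ ≈ -0.16667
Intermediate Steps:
z = -8
x = ¾ (x = -3*(-¼) = ¾ ≈ 0.75000)
w(u, d) = 9/4 + d (w(u, d) = 3*(¾) + d = 9/4 + d)
I(S) = -3*S/4 (I(S) = (9/4 - 3)*S = -3*S/4)
J = 530
r(Y, L) = ⅙ (r(Y, L) = 1/(-¾*(-8)) = 1/6 = ⅙)
-r(J, -485) = -1*⅙ = -⅙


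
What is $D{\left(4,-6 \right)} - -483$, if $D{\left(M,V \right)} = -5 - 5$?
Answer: $473$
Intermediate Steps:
$D{\left(M,V \right)} = -10$
$D{\left(4,-6 \right)} - -483 = -10 - -483 = -10 + 483 = 473$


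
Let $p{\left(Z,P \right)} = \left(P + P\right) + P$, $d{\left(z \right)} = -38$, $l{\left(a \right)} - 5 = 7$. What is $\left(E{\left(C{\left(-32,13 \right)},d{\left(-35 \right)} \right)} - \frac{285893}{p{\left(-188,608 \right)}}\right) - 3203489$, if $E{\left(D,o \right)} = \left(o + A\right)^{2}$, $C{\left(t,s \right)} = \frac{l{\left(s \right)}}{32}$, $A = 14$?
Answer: $- \frac{307494695}{96} \approx -3.2031 \cdot 10^{6}$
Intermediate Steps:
$l{\left(a \right)} = 12$ ($l{\left(a \right)} = 5 + 7 = 12$)
$p{\left(Z,P \right)} = 3 P$ ($p{\left(Z,P \right)} = 2 P + P = 3 P$)
$C{\left(t,s \right)} = \frac{3}{8}$ ($C{\left(t,s \right)} = \frac{12}{32} = 12 \cdot \frac{1}{32} = \frac{3}{8}$)
$E{\left(D,o \right)} = \left(14 + o\right)^{2}$ ($E{\left(D,o \right)} = \left(o + 14\right)^{2} = \left(14 + o\right)^{2}$)
$\left(E{\left(C{\left(-32,13 \right)},d{\left(-35 \right)} \right)} - \frac{285893}{p{\left(-188,608 \right)}}\right) - 3203489 = \left(\left(14 - 38\right)^{2} - \frac{285893}{3 \cdot 608}\right) - 3203489 = \left(\left(-24\right)^{2} - \frac{285893}{1824}\right) - 3203489 = \left(576 - \frac{15047}{96}\right) - 3203489 = \frac{40249}{96} - 3203489 = - \frac{307494695}{96}$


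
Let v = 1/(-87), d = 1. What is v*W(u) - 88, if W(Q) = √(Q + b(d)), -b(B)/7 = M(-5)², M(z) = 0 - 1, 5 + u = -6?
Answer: -88 - I*√2/29 ≈ -88.0 - 0.048766*I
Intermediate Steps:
u = -11 (u = -5 - 6 = -11)
M(z) = -1
v = -1/87 ≈ -0.011494
b(B) = -7 (b(B) = -7*(-1)² = -7*1 = -7)
W(Q) = √(-7 + Q) (W(Q) = √(Q - 7) = √(-7 + Q))
v*W(u) - 88 = -√(-7 - 11)/87 - 88 = -I*√2/29 - 88 = -88 - I*√2/29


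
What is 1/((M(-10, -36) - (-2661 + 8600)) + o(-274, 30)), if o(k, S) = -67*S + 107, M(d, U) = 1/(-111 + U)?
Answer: -147/1152775 ≈ -0.00012752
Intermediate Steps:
o(k, S) = 107 - 67*S
1/((M(-10, -36) - (-2661 + 8600)) + o(-274, 30)) = 1/((1/(-111 - 36) - (-2661 + 8600)) + (107 - 67*30)) = 1/((1/(-147) - 1*5939) + (107 - 2010)) = 1/((-1/147 - 5939) - 1903) = 1/(-873034/147 - 1903) = 1/(-1152775/147) = -147/1152775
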